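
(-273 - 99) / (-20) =93 / 5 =18.60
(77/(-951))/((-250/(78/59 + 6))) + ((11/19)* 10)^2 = 28290288884/843972875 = 33.52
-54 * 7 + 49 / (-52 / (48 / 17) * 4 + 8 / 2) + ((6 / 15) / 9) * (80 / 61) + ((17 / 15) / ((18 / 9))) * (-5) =-87542425 / 229482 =-381.48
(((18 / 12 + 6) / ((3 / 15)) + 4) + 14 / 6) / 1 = 263 / 6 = 43.83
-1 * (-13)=13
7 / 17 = 0.41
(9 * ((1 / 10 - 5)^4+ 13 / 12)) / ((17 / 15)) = 155942127 / 34000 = 4586.53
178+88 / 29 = 5250 / 29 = 181.03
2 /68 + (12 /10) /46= 217 /3910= 0.06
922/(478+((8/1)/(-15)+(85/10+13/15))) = 5532/2921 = 1.89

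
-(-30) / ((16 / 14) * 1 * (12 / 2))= 35 / 8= 4.38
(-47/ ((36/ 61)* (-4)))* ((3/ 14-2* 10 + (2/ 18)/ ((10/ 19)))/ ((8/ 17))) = -150262337/ 181440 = -828.17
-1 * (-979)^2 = -958441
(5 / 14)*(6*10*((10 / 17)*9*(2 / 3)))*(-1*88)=-792000 / 119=-6655.46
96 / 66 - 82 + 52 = -314 / 11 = -28.55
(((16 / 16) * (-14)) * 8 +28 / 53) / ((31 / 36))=-212688 / 1643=-129.45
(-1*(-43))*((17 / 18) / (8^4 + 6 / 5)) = 3655 / 368748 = 0.01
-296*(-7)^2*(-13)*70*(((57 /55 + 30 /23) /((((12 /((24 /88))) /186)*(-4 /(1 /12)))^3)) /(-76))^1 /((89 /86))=268.31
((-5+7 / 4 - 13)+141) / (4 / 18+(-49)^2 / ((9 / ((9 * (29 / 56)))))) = 8982 / 89539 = 0.10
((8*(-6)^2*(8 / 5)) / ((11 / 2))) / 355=4608 / 19525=0.24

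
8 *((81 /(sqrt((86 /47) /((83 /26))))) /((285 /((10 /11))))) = 216 *sqrt(2180659) /116831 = 2.73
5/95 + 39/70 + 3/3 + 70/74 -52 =-2433153/49210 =-49.44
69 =69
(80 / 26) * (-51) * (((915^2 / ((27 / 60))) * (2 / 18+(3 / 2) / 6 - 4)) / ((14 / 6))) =41433335000 / 91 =455311373.63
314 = 314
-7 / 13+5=58 / 13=4.46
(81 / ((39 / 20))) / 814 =270 / 5291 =0.05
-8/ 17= -0.47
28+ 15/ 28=799/ 28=28.54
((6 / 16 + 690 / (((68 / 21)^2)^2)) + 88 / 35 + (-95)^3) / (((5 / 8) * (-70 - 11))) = 35644896931789 / 2104729200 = 16935.62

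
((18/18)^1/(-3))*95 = -95/3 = -31.67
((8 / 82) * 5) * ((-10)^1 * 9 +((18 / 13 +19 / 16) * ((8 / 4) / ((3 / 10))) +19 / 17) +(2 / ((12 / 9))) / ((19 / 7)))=-17933665 / 516477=-34.72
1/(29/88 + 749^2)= 88/49368117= 0.00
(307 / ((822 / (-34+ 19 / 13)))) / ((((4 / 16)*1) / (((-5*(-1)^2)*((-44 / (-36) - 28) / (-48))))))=17386945 / 128232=135.59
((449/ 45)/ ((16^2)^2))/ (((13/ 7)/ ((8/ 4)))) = 3143/ 19169280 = 0.00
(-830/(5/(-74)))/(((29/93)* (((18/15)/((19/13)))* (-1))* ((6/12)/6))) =-217058280/377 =-575751.41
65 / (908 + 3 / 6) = 130 / 1817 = 0.07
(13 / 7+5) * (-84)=-576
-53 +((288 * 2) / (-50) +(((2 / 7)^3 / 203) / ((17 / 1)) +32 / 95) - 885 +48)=-901.18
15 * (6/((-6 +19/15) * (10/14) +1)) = -37.80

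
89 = 89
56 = 56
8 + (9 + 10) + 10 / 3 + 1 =94 / 3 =31.33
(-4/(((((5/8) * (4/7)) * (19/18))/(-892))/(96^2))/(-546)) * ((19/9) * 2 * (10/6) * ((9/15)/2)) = -21921792/65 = -337258.34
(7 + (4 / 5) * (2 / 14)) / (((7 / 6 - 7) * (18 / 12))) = -996 / 1225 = -0.81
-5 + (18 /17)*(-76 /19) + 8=-21 /17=-1.24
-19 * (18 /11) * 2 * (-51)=34884 /11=3171.27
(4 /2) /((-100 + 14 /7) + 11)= -2 /87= -0.02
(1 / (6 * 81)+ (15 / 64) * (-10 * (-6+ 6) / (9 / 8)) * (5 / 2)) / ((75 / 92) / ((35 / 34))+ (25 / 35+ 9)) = 161 / 822069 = 0.00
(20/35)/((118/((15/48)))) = 5/3304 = 0.00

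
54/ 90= 3/ 5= 0.60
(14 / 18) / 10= 7 / 90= 0.08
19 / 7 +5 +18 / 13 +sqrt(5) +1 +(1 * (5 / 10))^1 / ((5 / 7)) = sqrt(5) +9827 / 910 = 13.03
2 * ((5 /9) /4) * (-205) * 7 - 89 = -8777 /18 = -487.61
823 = 823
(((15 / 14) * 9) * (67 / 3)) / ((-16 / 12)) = -9045 / 56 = -161.52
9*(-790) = -7110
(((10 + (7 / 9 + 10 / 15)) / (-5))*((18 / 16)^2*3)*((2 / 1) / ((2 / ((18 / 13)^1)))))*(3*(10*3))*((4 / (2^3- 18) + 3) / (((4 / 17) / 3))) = -35900.97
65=65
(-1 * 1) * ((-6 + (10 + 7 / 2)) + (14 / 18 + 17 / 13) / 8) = -908 / 117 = -7.76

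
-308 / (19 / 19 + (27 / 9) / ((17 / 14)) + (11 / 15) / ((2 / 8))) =-78540 / 1633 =-48.10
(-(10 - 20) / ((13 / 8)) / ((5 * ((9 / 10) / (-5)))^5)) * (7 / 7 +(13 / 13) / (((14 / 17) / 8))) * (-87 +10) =8597.81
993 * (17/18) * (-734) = -2065109/3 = -688369.67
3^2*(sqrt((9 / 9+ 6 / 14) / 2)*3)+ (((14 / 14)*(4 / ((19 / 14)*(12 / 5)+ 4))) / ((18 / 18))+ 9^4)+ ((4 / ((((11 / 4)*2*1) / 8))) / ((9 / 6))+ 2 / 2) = 27*sqrt(35) / 7+ 27519908 / 4191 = 6589.25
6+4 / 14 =44 / 7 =6.29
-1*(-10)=10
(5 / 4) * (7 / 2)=35 / 8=4.38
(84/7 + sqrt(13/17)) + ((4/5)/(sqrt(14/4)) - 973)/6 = -149.22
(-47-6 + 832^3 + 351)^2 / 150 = 165848066019601778 / 75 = 2211307546928023.71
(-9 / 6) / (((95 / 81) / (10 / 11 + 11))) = -31833 / 2090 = -15.23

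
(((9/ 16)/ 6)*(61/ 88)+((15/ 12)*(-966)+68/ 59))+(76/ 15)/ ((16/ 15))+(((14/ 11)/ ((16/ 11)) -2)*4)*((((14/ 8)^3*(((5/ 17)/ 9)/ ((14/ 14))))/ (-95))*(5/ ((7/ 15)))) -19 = -65494509331/ 53664512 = -1220.44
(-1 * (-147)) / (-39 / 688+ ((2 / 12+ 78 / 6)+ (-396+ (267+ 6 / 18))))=-33712 / 26501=-1.27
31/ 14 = 2.21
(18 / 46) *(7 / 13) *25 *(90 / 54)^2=4375 / 299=14.63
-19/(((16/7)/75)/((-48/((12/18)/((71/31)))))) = 6374025/62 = 102806.85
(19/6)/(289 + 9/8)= 76/6963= 0.01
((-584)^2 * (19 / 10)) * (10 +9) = 61560608 / 5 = 12312121.60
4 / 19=0.21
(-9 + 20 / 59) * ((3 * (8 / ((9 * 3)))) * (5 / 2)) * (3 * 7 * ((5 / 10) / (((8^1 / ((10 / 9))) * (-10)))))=17885 / 6372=2.81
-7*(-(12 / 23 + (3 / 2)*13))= 6447 / 46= 140.15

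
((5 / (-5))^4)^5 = 1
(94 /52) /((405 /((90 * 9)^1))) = 47 /13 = 3.62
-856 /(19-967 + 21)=856 /927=0.92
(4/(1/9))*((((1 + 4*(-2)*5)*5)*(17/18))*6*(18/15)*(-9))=429624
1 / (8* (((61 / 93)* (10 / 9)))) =837 / 4880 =0.17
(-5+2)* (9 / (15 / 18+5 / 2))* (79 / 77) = -6399 / 770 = -8.31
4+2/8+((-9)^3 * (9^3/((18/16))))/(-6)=314945/4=78736.25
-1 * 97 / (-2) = 97 / 2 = 48.50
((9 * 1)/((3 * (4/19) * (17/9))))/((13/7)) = 3591/884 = 4.06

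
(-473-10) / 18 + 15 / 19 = -2969 / 114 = -26.04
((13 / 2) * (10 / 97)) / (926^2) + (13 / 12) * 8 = 2162554667 / 249525516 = 8.67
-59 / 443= -0.13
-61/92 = -0.66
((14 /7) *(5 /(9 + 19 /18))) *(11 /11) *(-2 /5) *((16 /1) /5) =-1152 /905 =-1.27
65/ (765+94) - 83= -71232/ 859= -82.92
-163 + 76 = -87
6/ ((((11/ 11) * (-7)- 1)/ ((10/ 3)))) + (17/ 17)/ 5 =-23/ 10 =-2.30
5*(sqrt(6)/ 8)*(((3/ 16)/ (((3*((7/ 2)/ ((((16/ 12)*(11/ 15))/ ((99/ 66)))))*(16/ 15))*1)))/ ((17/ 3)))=55*sqrt(6)/ 45696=0.00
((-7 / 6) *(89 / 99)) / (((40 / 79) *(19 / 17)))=-836689 / 451440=-1.85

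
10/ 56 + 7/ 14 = 19/ 28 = 0.68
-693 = -693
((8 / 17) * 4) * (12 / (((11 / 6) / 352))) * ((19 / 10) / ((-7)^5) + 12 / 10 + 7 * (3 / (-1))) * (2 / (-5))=49070481408 / 1428595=34348.77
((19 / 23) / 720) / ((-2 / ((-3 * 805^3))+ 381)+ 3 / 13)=1120435225 / 372290051449248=0.00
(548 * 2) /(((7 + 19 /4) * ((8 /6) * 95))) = 3288 /4465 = 0.74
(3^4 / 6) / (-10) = -27 / 20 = -1.35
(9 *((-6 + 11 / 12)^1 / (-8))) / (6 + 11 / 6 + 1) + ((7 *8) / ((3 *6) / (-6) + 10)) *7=48037 / 848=56.65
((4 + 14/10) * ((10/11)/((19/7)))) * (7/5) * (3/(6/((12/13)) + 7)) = 588/1045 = 0.56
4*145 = 580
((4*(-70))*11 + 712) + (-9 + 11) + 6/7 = -16556/7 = -2365.14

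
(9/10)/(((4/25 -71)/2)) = -45/1771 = -0.03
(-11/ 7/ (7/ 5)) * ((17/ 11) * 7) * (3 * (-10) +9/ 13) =32385/ 91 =355.88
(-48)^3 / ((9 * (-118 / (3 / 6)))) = 3072 / 59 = 52.07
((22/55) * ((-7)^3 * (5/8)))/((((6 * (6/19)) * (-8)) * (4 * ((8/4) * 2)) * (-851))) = -6517/15685632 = -0.00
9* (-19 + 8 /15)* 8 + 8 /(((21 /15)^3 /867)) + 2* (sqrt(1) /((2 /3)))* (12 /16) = 8234379 /6860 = 1200.35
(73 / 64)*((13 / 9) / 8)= 949 / 4608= 0.21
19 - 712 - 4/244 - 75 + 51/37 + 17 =-1691933/2257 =-749.64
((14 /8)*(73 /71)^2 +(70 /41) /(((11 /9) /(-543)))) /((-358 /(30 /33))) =34405395535 /17906015116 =1.92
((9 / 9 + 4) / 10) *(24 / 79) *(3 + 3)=72 / 79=0.91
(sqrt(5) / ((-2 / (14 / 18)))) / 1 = -7 *sqrt(5) / 18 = -0.87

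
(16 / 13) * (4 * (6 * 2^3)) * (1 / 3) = 1024 / 13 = 78.77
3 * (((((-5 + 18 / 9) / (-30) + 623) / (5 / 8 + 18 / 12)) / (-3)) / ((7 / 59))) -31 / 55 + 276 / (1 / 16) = 1943.98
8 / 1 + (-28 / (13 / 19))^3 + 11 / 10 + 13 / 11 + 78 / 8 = -33115446781 / 483340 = -68513.77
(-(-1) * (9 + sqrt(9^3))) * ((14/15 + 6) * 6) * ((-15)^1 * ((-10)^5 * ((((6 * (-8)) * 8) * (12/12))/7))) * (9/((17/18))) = -139744051200000/119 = -1174319757983.19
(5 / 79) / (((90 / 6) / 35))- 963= -228196 / 237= -962.85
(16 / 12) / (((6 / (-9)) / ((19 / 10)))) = -19 / 5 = -3.80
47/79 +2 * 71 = 11265/79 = 142.59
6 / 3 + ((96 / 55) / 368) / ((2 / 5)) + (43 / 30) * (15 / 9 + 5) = 26339 / 2277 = 11.57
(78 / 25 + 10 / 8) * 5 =437 / 20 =21.85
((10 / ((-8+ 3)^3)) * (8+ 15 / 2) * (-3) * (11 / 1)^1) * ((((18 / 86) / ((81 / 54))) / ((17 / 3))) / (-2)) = -9207 / 18275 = -0.50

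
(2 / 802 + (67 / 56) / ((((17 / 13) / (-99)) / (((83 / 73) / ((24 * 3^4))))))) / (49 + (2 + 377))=-303873287 / 2576331249408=-0.00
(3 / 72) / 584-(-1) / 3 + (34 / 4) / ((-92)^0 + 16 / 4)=142501 / 70080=2.03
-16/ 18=-8/ 9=-0.89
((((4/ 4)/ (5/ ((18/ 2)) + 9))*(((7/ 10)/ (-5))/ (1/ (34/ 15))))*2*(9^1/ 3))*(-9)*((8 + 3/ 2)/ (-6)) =-2.84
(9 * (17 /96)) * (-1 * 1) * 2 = -3.19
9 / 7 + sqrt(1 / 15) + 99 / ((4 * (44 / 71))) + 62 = sqrt(15) / 15 + 11561 / 112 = 103.48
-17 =-17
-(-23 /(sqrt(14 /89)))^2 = -47081 /14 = -3362.93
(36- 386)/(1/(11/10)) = -385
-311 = -311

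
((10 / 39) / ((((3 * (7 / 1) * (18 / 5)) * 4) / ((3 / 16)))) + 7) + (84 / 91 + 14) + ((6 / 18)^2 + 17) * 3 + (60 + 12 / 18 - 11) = 19329433 / 157248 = 122.92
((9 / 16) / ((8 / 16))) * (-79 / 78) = -237 / 208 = -1.14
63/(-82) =-63/82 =-0.77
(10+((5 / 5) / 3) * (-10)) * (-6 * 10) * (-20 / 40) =200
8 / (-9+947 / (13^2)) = -676 / 287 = -2.36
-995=-995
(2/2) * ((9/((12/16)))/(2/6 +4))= 36/13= 2.77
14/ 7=2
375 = 375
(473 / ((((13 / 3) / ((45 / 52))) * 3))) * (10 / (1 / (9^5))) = 6284289825 / 338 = 18592573.45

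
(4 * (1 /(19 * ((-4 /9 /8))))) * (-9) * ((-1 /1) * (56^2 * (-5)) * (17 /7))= 24675840 /19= 1298728.42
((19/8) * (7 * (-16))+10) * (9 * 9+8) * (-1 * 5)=113920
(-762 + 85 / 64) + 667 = -5995 / 64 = -93.67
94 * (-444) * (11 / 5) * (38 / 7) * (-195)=680380272 / 7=97197181.71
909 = 909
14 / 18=7 / 9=0.78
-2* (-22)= 44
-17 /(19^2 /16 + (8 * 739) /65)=-0.15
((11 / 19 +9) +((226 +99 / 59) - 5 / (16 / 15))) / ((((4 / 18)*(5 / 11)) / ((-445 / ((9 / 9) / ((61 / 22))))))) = -203817065265 / 71744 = -2840893.53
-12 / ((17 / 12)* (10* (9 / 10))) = -16 / 17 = -0.94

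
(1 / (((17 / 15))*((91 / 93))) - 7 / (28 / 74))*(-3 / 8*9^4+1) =1071284075 / 24752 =43280.71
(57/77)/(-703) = -3/2849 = -0.00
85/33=2.58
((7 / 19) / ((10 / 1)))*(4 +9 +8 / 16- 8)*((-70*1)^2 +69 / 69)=377377 / 380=993.10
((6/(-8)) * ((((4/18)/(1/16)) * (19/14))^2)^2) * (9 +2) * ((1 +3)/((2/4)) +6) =-46973943808/750141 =-62620.15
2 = 2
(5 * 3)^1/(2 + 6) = 15/8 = 1.88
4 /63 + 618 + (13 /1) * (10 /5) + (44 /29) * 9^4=19363796 /1827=10598.68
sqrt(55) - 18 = -10.58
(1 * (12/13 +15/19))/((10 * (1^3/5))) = 423/494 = 0.86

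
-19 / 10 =-1.90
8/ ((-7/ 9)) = -72/ 7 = -10.29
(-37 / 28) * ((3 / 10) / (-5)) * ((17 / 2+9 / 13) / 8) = 26529 / 291200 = 0.09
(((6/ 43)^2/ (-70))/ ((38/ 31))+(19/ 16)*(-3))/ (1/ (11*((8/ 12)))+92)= -0.04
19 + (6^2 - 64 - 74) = -83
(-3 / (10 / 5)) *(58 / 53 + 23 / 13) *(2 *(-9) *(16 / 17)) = 852336 / 11713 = 72.77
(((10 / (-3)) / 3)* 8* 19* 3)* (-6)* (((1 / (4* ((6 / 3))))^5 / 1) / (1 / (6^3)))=2565 / 128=20.04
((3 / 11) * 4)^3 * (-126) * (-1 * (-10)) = -2177280 / 1331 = -1635.82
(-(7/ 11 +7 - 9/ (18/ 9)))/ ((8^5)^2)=-69/ 23622320128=-0.00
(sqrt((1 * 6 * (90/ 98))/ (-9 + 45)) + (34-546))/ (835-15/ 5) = -8/ 13 + sqrt(30)/ 11648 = -0.61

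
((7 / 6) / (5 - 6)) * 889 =-6223 / 6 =-1037.17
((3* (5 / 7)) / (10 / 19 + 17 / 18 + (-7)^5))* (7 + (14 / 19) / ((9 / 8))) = -5610 / 5747491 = -0.00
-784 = -784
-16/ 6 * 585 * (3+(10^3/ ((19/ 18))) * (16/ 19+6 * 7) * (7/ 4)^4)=-214376475105/ 361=-593840651.26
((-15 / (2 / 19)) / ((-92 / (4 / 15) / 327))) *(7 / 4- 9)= -180177 / 184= -979.22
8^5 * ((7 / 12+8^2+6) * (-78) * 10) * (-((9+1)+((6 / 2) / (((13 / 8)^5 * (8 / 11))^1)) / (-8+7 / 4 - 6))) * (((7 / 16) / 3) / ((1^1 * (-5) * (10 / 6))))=-44950611267584 / 142805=-314769169.62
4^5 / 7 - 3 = 1003 / 7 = 143.29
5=5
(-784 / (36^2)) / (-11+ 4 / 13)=637 / 11259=0.06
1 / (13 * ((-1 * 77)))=-1 / 1001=-0.00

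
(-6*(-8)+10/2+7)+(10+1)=71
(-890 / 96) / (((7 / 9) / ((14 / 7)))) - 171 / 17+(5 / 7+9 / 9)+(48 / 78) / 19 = -1080031 / 33592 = -32.15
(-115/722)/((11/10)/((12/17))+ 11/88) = -3450/36461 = -0.09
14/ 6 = 7/ 3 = 2.33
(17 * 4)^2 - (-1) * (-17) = 4607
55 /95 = 11 /19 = 0.58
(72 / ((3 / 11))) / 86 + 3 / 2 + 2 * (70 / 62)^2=588373 / 82646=7.12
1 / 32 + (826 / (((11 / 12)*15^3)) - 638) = -252529897 / 396000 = -637.70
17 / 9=1.89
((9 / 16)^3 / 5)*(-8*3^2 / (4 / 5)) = -6561 / 2048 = -3.20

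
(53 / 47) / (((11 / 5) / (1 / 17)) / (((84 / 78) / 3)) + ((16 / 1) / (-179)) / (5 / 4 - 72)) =187937470 / 17363961107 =0.01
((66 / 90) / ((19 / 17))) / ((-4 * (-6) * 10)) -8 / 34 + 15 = 17171579 / 1162800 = 14.77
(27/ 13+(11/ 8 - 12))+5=-369/ 104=-3.55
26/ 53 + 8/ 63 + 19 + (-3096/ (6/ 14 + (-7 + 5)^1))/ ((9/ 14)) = 113284901/ 36729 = 3084.34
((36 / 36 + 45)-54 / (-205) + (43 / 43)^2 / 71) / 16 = 673569 / 232880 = 2.89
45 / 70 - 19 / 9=-185 / 126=-1.47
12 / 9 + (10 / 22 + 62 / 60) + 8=3571 / 330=10.82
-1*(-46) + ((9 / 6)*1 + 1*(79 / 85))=8233 / 170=48.43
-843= -843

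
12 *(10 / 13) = 120 / 13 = 9.23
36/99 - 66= -722/11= -65.64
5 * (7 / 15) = 2.33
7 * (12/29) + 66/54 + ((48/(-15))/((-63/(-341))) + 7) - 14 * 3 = -440324/9135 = -48.20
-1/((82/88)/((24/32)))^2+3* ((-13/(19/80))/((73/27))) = -143117883/2331547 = -61.38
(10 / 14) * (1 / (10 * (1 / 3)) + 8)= 83 / 14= 5.93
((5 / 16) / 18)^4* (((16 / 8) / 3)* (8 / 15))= 125 / 3869835264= 0.00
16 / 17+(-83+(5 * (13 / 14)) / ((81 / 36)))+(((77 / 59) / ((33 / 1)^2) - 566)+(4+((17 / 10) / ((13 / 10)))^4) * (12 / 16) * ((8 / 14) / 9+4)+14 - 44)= -1857286442978 / 2836021617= -654.89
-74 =-74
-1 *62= -62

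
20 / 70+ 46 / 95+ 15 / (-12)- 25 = -67777 / 2660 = -25.48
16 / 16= 1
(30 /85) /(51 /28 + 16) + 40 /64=43759 /67864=0.64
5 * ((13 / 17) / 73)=0.05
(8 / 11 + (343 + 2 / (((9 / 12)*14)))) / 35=15889 / 1617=9.83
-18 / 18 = -1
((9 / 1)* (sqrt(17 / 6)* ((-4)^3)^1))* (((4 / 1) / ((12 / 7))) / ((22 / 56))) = -6272* sqrt(102) / 11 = -5758.55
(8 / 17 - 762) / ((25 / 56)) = -724976 / 425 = -1705.83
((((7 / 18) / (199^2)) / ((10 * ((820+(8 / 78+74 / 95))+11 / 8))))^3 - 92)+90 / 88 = -90.98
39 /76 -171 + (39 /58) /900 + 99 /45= -55635383 /330600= -168.29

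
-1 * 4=-4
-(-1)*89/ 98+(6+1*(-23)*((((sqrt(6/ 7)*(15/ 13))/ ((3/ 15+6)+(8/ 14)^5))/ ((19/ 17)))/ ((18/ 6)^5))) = 677/ 98-23469775*sqrt(42)/ 10526422959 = 6.89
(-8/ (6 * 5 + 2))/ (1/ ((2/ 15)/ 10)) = -1/ 300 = -0.00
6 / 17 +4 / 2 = 40 / 17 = 2.35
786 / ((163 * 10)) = 393 / 815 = 0.48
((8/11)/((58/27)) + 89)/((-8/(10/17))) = -142495/21692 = -6.57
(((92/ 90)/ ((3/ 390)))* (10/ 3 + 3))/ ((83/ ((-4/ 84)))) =-22724/ 47061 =-0.48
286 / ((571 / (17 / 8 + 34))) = 41327 / 2284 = 18.09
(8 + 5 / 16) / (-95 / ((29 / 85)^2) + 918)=111853 / 1370608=0.08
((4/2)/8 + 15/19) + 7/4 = 53/19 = 2.79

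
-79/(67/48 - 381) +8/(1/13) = 1898776/18221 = 104.21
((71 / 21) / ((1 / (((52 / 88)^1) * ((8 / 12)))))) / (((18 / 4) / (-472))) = -139.70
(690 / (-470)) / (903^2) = -23 / 12774741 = -0.00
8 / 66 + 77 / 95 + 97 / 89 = 564064 / 279015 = 2.02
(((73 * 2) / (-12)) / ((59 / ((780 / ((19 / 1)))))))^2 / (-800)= -900601 / 10053128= -0.09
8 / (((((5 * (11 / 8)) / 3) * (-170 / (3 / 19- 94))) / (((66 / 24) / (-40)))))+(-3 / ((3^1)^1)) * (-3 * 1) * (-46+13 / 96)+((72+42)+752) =940929707 / 1292000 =728.27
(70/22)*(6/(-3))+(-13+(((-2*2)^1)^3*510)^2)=11719065387/11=1065369580.64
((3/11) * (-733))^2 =4835601/121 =39963.64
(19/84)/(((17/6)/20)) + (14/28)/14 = 111/68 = 1.63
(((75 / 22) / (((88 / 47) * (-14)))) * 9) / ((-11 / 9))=285525 / 298144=0.96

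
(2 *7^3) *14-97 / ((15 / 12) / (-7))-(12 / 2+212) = 49646 / 5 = 9929.20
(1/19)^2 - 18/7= -6491/2527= -2.57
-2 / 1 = -2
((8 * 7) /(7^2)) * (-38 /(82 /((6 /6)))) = -152 /287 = -0.53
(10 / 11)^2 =100 / 121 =0.83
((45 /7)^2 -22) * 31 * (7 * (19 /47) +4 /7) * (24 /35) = 788411592 /564235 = 1397.31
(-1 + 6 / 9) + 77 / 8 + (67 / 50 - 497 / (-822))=11.24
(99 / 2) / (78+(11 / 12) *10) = 297 / 523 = 0.57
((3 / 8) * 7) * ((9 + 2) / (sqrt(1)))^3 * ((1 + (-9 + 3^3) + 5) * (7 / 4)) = 586971 / 4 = 146742.75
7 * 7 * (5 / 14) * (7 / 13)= 245 / 26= 9.42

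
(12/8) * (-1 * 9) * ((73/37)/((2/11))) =-21681/148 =-146.49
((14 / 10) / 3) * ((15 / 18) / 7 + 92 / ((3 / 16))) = 6871 / 30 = 229.03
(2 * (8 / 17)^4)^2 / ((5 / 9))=0.02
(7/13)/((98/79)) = 79/182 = 0.43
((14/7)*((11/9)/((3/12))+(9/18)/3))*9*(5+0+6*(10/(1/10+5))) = 25935/17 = 1525.59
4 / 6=2 / 3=0.67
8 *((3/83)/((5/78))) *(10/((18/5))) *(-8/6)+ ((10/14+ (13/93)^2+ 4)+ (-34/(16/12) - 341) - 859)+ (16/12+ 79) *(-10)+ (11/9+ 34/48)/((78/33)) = -710742122569/348404784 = -2039.99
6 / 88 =3 / 44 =0.07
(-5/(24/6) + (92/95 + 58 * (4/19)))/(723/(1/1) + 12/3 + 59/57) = 13599/829960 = 0.02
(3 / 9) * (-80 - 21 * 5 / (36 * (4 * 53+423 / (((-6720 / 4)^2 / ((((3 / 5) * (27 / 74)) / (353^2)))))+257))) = -1627590073315713680 / 61029883510882263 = -26.67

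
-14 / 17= -0.82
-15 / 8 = -1.88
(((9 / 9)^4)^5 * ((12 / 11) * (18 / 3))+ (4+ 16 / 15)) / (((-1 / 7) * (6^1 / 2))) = -13412 / 495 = -27.09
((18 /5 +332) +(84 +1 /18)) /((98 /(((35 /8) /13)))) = 37769 /26208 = 1.44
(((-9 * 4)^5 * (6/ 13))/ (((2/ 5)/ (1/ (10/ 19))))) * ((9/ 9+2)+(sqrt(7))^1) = -5169858048/ 13 - 1723286016 * sqrt(7)/ 13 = -748403406.47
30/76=15/38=0.39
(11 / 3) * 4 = 44 / 3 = 14.67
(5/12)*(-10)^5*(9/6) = -62500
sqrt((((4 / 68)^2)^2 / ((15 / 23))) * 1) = sqrt(345) / 4335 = 0.00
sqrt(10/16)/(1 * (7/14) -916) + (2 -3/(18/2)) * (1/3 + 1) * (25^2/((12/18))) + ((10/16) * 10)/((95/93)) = 2089.45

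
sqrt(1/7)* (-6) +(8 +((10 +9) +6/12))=55/2-6* sqrt(7)/7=25.23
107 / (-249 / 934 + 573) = 99938 / 534933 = 0.19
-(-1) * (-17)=-17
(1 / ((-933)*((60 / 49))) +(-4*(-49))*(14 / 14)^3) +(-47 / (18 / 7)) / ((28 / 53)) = 6023519 / 37320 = 161.40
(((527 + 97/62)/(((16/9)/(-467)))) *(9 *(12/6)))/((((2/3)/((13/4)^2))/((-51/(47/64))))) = 32053077149769/11656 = 2749920826.16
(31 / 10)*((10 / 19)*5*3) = 465 / 19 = 24.47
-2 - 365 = -367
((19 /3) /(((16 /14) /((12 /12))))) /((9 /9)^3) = 133 /24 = 5.54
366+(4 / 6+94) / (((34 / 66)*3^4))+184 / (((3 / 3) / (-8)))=-1519838 / 1377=-1103.73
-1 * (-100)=100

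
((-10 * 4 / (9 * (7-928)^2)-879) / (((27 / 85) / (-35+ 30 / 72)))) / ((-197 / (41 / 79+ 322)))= -670127652539193275 / 4277180597292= -156675.09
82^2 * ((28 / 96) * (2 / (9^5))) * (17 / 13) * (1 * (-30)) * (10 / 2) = -10001950 / 767637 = -13.03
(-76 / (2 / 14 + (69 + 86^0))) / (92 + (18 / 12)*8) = -133 / 12766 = -0.01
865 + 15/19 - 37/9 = 147347/171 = 861.68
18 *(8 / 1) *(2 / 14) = 144 / 7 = 20.57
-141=-141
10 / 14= 5 / 7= 0.71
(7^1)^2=49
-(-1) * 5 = 5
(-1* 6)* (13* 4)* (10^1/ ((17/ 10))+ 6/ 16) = -33189/ 17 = -1952.29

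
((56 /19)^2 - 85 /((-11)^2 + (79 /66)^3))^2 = 1148652298059904576 /17973212134795681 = 63.91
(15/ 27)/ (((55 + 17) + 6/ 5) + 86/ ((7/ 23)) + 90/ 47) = 8225/ 5295546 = 0.00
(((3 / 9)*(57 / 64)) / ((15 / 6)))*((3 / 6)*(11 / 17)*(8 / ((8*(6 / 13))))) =2717 / 32640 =0.08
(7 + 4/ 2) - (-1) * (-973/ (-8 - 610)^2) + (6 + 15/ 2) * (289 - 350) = -311078071/ 381924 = -814.50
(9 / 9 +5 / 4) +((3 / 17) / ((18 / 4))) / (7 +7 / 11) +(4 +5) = 48217 / 4284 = 11.26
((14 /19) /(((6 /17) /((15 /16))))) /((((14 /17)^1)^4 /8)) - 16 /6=19629503 /625632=31.38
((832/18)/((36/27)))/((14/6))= 104/7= 14.86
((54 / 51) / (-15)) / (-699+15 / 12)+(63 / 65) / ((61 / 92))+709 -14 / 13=133454717849 / 188127355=709.38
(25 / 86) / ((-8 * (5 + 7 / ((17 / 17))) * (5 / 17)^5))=-1419857 / 1032000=-1.38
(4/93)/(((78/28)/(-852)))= -15904/1209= -13.15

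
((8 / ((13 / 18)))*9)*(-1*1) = -1296 / 13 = -99.69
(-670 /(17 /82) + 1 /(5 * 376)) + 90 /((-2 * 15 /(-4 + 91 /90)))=-61800365 /19176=-3222.80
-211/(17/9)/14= -1899/238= -7.98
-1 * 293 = -293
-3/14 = -0.21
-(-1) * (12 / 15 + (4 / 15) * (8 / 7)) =116 / 105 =1.10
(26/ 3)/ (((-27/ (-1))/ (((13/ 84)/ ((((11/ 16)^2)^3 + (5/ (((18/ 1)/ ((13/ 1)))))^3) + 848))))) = 4253024256/ 76641337846087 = 0.00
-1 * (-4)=4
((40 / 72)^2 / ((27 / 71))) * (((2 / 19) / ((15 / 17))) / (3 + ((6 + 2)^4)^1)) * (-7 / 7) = -12070 / 510977241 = -0.00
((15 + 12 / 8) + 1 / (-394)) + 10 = 5220 / 197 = 26.50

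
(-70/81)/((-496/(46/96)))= 805/964224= 0.00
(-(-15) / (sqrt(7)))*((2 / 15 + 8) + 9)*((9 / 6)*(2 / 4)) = 771*sqrt(7) / 28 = 72.85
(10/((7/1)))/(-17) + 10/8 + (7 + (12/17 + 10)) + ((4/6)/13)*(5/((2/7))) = 366997/18564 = 19.77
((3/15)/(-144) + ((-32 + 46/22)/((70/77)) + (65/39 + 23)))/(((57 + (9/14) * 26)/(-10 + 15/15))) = 41503/41280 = 1.01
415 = 415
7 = 7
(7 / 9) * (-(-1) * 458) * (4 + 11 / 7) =5954 / 3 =1984.67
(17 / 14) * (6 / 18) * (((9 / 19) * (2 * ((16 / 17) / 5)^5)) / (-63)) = -1048576 / 728981728125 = -0.00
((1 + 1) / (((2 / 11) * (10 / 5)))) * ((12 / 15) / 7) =22 / 35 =0.63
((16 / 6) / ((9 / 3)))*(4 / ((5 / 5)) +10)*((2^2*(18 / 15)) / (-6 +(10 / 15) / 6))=-10.14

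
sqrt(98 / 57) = 7 * sqrt(114) / 57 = 1.31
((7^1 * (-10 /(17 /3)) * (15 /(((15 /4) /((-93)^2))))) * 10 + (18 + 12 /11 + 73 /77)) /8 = -534200.44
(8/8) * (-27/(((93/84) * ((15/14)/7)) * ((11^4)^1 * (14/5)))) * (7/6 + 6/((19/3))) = -70854/8623549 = -0.01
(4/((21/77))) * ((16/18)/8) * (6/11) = 8/9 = 0.89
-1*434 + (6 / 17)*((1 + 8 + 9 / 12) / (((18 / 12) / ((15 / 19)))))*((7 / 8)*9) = -1084601 / 2584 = -419.74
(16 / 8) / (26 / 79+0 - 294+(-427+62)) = -158 / 52035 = -0.00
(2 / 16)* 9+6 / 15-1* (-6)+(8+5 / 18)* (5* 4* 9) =59901 / 40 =1497.52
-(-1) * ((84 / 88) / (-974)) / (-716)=21 / 15342448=0.00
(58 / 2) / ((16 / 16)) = 29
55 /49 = 1.12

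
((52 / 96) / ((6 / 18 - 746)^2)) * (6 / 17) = 117 / 340283492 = 0.00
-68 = -68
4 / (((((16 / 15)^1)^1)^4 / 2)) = 50625 / 8192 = 6.18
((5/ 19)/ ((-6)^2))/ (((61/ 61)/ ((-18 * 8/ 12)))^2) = 20/ 19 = 1.05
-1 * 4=-4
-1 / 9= -0.11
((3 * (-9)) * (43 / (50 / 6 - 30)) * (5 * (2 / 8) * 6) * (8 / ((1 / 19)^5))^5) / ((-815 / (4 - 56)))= 63737449902675583275370664284712733966336 / 815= 78205460003282924264258480000000000000.00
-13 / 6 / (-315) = 13 / 1890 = 0.01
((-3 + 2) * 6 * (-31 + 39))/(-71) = 0.68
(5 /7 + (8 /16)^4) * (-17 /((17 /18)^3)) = -63423 /4046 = -15.68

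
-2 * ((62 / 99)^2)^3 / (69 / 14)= -0.02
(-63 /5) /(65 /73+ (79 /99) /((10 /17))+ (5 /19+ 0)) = -17301438 /3446741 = -5.02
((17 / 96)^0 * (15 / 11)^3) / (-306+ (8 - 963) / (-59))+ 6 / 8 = 67479807 / 91035076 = 0.74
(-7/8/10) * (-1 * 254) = 889/40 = 22.22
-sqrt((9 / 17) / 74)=-3 * sqrt(1258) / 1258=-0.08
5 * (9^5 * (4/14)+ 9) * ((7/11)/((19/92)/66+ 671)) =80.04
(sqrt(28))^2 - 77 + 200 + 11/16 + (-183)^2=538251/16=33640.69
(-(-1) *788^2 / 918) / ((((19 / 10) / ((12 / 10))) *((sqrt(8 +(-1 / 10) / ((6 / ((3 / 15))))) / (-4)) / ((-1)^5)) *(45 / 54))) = 19870208 *sqrt(7197) / 2324631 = 725.14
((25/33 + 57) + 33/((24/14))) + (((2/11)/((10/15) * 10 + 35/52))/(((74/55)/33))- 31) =52136065/1118436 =46.62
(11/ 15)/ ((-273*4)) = -11/ 16380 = -0.00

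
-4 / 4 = -1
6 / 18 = 1 / 3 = 0.33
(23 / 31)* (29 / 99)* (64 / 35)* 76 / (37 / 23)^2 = 1716228352 / 147051135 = 11.67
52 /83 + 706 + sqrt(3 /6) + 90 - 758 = sqrt(2) /2 + 3206 /83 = 39.33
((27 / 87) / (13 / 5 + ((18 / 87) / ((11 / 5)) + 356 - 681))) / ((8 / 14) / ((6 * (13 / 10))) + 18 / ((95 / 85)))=-2567565 / 43140397604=-0.00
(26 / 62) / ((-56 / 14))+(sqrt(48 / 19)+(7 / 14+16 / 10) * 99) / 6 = 2 * sqrt(57) / 57+10709 / 310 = 34.81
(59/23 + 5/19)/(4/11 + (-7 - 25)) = -1133/12673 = -0.09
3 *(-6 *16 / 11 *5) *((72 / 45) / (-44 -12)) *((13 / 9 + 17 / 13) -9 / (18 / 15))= -17.76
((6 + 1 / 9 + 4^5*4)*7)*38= 9820454 / 9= 1091161.56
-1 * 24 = -24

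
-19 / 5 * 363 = -6897 / 5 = -1379.40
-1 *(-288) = 288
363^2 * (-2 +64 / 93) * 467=-2502469002 / 31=-80724806.52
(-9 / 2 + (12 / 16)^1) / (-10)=3 / 8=0.38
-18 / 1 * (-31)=558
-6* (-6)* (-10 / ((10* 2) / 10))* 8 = -1440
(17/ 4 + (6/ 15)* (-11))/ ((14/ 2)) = -3/ 140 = -0.02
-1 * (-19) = 19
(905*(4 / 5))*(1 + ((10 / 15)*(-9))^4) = 939028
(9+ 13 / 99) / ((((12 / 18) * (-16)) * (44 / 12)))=-113 / 484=-0.23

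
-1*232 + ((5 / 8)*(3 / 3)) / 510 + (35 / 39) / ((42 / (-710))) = -247.17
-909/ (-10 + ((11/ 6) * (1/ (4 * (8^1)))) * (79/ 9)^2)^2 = -219855015936/ 7546223161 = -29.13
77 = 77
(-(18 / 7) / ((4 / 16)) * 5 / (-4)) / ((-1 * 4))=-45 / 14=-3.21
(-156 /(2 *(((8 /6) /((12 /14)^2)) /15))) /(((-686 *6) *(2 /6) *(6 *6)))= 1755 /134456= 0.01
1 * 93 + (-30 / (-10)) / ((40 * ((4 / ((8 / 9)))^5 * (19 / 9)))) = 19322149 / 207765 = 93.00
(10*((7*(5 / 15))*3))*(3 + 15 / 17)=4620 / 17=271.76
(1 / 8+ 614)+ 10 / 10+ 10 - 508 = 937 / 8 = 117.12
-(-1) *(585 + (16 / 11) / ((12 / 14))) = 586.70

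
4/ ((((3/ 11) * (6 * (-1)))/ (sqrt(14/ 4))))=-11 * sqrt(14)/ 9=-4.57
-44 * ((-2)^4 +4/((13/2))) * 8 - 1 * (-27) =-75681/13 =-5821.62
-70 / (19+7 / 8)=-3.52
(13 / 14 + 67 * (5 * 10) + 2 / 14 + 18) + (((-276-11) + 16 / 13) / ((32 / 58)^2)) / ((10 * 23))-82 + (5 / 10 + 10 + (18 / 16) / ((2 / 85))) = 3580592903 / 1071616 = 3341.30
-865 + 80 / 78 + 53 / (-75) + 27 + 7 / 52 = -3266431 / 3900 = -837.55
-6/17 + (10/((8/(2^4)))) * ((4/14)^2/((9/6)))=1838/2499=0.74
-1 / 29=-0.03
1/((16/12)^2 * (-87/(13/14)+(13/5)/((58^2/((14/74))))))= -18203445/3032035748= -0.01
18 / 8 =9 / 4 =2.25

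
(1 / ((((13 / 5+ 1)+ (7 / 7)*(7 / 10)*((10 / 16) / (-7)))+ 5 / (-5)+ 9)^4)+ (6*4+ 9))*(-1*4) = -95803522617412 / 725783021041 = -132.00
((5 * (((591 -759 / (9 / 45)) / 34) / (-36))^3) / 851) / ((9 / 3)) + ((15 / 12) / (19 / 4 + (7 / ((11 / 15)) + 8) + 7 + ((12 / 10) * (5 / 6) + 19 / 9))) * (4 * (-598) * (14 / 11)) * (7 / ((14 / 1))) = -75561293693875 / 1287703156296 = -58.68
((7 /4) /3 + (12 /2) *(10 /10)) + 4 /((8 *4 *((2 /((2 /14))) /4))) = 139 /21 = 6.62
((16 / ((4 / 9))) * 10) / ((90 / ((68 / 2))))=136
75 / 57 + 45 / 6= 335 / 38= 8.82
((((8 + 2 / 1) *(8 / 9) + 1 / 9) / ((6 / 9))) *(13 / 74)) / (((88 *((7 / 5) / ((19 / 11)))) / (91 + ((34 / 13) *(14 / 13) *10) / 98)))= 277002045 / 91259168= 3.04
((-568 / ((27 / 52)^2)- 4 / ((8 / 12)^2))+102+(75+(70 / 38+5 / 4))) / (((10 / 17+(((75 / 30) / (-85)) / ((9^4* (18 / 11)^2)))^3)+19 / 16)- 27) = 76.74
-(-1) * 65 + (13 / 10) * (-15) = 91 / 2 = 45.50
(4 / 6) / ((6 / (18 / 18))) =1 / 9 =0.11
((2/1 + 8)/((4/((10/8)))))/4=25/32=0.78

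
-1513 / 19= -79.63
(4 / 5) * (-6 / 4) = -6 / 5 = -1.20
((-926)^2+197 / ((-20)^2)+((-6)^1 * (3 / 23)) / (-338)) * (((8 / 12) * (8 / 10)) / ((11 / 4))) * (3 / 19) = 140337310962 / 5344625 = 26257.65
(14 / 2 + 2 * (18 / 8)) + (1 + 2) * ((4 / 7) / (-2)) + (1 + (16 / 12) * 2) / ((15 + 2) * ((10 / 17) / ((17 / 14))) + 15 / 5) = 87995 / 8022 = 10.97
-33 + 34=1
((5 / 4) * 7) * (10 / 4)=175 / 8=21.88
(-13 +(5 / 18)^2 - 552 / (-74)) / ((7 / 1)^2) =-65495 / 587412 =-0.11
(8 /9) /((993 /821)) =6568 /8937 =0.73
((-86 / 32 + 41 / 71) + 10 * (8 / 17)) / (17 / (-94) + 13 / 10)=11780785 / 5079056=2.32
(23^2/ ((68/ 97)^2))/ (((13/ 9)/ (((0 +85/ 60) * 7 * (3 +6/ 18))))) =174207635/ 7072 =24633.43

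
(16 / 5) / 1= 16 / 5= 3.20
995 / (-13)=-995 / 13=-76.54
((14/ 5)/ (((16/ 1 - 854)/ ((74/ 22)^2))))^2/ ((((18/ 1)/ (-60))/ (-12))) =734671112/ 12851943005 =0.06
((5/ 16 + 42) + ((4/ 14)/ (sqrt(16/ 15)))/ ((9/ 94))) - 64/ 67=47 * sqrt(15)/ 63 + 44335/ 1072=44.25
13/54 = 0.24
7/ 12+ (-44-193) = -2837/ 12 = -236.42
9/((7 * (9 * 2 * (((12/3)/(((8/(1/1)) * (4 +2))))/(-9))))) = -54/7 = -7.71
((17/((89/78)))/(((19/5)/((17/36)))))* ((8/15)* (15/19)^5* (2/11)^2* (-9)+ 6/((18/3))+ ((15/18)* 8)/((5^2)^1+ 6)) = 610508022163195/282703497608862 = 2.16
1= 1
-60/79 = -0.76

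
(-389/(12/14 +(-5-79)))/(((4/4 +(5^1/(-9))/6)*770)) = 3501/522830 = 0.01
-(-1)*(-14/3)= -4.67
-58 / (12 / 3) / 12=-29 / 24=-1.21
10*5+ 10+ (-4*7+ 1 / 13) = 417 / 13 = 32.08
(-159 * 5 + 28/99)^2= 6190070329/9801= 631575.38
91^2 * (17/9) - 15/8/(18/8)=281539/18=15641.06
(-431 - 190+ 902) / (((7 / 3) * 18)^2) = 281 / 1764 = 0.16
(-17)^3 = -4913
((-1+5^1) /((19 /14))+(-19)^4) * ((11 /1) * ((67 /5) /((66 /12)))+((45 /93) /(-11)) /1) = 108095421 /31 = 3486949.06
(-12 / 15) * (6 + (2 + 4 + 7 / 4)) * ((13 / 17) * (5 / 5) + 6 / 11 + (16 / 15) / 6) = -12521 / 765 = -16.37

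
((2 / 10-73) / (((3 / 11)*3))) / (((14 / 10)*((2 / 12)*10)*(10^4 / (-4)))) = 143 / 9375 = 0.02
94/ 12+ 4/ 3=55/ 6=9.17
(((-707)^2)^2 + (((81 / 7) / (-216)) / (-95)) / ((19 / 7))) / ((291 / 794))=1432304496030837871 / 2101020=681718639532.63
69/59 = 1.17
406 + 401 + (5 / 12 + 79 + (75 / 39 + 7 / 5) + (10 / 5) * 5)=701797 / 780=899.74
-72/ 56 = -9/ 7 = -1.29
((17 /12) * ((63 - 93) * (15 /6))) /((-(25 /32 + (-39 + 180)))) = 3400 /4537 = 0.75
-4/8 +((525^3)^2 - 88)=41877988769531073/2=20938994384765536.50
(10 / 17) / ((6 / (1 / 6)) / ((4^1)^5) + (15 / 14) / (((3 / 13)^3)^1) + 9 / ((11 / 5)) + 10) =1774080 / 305540269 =0.01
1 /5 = 0.20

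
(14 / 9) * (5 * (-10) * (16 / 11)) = -11200 / 99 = -113.13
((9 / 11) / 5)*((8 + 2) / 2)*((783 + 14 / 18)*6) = 42324 / 11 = 3847.64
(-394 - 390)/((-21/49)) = 5488/3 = 1829.33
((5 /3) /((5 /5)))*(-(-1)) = 5 /3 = 1.67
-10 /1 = -10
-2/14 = -1/7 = -0.14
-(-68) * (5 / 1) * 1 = 340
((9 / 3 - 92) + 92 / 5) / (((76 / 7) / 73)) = -180383 / 380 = -474.69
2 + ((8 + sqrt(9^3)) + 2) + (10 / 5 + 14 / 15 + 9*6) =1439 / 15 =95.93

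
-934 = -934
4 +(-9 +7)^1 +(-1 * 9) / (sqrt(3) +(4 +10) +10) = 3 * sqrt(3) / 191 +310 / 191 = 1.65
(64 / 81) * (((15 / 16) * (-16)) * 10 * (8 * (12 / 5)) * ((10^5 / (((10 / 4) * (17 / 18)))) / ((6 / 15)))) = -4096000000 / 17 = -240941176.47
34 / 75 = 0.45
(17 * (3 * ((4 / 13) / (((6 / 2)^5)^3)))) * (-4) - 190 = -11813933702 / 62178597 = -190.00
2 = 2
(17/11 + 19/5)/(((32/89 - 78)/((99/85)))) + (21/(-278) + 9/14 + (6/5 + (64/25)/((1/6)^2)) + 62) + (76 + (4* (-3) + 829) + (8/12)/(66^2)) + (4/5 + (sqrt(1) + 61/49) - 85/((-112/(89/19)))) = 10483518748818021989/9932774595282000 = 1055.45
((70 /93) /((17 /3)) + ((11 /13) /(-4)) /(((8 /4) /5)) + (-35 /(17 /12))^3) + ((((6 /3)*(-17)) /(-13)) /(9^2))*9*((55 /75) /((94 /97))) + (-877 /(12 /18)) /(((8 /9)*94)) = -6068659490559791 /402006814560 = -15095.91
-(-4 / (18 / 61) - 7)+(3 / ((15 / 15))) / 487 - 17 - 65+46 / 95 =-25380362 / 416385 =-60.95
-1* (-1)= 1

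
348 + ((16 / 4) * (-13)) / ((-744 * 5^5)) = 202275013 / 581250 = 348.00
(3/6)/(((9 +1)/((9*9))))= 4.05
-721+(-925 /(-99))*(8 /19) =-717.07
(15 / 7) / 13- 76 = -6901 / 91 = -75.84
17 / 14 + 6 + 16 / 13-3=991 / 182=5.45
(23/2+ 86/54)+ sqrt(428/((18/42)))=707/54+ 2 * sqrt(2247)/3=44.69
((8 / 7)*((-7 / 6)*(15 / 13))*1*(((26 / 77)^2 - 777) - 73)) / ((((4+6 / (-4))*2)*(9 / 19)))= 42551336 / 77077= 552.06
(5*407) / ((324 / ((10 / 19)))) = 10175 / 3078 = 3.31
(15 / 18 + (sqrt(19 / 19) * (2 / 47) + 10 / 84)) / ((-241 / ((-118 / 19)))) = 115876 / 4519473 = 0.03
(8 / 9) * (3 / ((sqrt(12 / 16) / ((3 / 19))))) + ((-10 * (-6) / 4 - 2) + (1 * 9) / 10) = 16 * sqrt(3) / 57 + 139 / 10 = 14.39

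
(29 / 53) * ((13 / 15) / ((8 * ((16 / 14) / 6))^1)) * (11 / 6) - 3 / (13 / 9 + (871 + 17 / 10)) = 2270060917 / 4002882240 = 0.57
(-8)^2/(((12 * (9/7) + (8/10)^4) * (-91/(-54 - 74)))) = 1280000/225199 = 5.68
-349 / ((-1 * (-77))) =-349 / 77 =-4.53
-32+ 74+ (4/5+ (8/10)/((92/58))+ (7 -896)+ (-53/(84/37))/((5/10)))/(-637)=26746981/615342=43.47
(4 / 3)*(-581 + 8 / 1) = -764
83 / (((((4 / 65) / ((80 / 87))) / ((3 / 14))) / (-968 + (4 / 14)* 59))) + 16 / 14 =-359197476 / 1421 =-252777.96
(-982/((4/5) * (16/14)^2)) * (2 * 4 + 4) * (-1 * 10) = 1804425/16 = 112776.56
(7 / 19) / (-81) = -7 / 1539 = -0.00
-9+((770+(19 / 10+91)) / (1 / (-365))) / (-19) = 16567.76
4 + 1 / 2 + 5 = 9.50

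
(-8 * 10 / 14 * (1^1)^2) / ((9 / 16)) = -640 / 63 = -10.16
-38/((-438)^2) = -19/95922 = -0.00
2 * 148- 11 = 285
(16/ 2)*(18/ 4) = 36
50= 50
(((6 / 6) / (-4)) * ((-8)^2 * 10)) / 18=-80 / 9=-8.89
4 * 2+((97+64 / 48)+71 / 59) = 19034 / 177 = 107.54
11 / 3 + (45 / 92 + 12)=4459 / 276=16.16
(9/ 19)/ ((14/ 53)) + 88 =23885/ 266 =89.79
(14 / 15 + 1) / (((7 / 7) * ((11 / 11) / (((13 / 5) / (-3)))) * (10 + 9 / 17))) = -6409 / 40275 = -0.16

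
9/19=0.47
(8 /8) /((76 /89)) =89 /76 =1.17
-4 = -4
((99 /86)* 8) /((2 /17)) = 3366 /43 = 78.28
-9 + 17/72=-631/72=-8.76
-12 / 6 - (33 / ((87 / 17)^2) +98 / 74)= -427952 / 93351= -4.58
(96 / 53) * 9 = 864 / 53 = 16.30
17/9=1.89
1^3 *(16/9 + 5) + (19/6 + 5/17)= 3133/306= 10.24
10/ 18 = 5/ 9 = 0.56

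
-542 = -542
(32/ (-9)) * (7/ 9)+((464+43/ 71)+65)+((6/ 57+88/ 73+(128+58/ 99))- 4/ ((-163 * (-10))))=46963434957596/ 71510550705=656.73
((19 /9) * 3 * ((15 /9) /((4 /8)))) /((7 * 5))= 38 /63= 0.60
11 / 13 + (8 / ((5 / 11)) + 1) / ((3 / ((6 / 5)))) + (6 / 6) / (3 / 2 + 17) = 100291 / 12025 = 8.34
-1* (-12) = 12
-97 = -97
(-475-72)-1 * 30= -577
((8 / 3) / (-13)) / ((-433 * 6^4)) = 1 / 2735694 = 0.00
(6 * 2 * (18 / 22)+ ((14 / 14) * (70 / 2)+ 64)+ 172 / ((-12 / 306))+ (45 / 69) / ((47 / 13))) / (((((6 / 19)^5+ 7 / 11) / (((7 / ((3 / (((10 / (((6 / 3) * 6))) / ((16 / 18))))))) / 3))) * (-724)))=45911617189585 / 6816136208738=6.74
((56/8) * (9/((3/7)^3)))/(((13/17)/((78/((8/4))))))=40817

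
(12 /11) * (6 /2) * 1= 36 /11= 3.27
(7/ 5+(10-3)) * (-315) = -2646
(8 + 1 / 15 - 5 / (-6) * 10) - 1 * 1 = 77 / 5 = 15.40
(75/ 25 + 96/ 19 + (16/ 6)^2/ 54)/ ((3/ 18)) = 75574/ 1539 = 49.11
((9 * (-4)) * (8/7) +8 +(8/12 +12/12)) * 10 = -6610/21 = -314.76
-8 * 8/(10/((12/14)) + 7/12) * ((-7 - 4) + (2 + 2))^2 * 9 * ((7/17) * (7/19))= -112896/323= -349.52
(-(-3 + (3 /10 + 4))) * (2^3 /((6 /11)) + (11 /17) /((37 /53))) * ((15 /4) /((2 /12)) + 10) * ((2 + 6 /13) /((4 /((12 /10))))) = -306020 /629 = -486.52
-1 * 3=-3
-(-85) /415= 17 /83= 0.20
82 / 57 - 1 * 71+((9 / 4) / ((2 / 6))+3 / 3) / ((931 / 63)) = -110183 / 1596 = -69.04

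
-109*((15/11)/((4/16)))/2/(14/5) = -8175/77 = -106.17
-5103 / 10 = -510.30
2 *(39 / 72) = 13 / 12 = 1.08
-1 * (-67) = 67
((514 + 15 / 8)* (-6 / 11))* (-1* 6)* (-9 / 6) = -111429 / 44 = -2532.48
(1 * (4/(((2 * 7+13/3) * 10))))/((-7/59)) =-354/1925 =-0.18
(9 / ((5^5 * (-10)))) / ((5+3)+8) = -0.00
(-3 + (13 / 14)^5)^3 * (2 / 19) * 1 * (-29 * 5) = 277920479817482694155 / 1477896907799216128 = 188.05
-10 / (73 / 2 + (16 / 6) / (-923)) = -55380 / 202121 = -0.27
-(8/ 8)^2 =-1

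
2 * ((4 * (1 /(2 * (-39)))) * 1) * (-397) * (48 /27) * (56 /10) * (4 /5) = 2845696 /8775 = 324.30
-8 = -8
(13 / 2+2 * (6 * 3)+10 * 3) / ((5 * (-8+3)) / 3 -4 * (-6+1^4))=6.21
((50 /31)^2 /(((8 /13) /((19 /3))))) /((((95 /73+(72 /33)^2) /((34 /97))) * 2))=23181104375 /29946706986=0.77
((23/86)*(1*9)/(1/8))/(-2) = -414/43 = -9.63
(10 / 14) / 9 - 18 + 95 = 4856 / 63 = 77.08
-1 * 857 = -857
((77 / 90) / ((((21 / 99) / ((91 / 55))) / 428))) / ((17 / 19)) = 4070066 / 1275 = 3192.21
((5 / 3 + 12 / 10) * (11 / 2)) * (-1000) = -47300 / 3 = -15766.67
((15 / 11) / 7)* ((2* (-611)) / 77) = -18330 / 5929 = -3.09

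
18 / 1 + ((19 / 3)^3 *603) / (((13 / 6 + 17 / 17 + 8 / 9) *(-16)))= -1368147 / 584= -2342.72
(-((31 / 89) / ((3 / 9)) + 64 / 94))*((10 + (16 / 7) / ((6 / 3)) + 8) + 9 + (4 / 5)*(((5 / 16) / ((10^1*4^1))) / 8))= -1820393573 / 37479680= -48.57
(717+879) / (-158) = -798 / 79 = -10.10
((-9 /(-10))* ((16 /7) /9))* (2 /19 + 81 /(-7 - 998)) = 1256 /222775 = 0.01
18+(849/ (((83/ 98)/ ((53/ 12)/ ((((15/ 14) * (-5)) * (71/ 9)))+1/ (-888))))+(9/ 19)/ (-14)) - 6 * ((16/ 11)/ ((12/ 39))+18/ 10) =-4054021877869/ 31899398300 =-127.09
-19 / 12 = -1.58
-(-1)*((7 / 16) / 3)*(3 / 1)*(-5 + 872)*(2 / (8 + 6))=867 / 16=54.19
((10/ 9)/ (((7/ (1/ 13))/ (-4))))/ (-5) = 8/ 819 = 0.01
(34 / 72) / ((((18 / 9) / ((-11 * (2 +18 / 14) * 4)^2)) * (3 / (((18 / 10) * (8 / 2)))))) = 8705224 / 735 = 11843.84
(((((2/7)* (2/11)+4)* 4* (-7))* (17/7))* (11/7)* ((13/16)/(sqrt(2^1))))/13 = -663* sqrt(2)/49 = -19.14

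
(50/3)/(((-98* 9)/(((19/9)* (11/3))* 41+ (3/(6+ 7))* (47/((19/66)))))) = -59195125/8823087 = -6.71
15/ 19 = 0.79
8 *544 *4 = 17408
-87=-87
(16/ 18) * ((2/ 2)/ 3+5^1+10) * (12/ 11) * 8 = 11776/ 99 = 118.95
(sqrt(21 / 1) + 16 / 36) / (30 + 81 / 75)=100 / 6993 + 25 * sqrt(21) / 777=0.16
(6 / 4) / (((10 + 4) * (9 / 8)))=2 / 21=0.10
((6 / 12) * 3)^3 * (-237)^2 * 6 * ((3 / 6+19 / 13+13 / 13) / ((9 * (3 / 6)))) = 38925117 / 52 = 748559.94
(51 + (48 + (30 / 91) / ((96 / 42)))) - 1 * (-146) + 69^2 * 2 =1015783 / 104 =9767.14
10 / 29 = 0.34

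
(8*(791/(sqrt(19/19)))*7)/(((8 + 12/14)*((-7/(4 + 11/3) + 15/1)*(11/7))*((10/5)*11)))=6240199/607662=10.27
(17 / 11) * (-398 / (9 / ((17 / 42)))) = -57511 / 2079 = -27.66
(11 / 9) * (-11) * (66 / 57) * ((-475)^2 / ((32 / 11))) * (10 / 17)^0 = -173861875 / 144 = -1207374.13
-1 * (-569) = 569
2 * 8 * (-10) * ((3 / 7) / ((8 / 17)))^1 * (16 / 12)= -1360 / 7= -194.29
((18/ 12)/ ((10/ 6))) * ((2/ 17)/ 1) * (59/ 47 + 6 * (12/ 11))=36297/ 43945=0.83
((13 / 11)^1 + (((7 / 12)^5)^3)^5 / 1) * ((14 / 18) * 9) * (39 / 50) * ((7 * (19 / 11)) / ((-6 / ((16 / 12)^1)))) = -136593438940425540134104424555000770197827721679686715559712024190603136836183567596971 / 7878437376520517950432033982234919575112571440935462327180773867477076486504683929600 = -17.34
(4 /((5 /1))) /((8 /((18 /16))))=9 /80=0.11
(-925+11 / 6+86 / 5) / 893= -27179 / 26790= -1.01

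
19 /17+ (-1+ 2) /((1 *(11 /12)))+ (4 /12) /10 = 12577 /5610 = 2.24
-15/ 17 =-0.88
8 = 8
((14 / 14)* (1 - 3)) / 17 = -2 / 17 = -0.12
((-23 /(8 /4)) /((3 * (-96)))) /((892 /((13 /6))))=299 /3082752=0.00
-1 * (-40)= 40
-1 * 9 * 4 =-36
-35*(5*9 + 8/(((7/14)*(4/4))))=-2135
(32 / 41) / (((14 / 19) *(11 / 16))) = 4864 / 3157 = 1.54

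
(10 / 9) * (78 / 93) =260 / 279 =0.93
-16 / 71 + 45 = 3179 / 71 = 44.77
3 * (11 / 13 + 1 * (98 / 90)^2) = 53488 / 8775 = 6.10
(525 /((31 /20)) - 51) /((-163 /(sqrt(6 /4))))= -8919 * sqrt(6) /10106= -2.16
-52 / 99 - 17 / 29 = -3191 / 2871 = -1.11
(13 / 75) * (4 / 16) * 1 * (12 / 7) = 13 / 175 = 0.07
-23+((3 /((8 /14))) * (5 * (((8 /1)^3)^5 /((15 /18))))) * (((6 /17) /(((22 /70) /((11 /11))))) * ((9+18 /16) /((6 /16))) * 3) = 18852314330777513779 /187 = 100814515137847667.27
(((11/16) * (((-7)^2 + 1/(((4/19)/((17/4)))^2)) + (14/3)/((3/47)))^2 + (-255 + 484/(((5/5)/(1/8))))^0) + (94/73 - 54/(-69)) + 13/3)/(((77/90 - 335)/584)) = -137520308711379545/407968874496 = -337085.30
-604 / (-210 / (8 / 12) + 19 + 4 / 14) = 2114 / 1035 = 2.04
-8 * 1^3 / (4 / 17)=-34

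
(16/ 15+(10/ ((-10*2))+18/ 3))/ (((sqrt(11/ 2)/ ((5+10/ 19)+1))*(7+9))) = 6107*sqrt(22)/ 25080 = 1.14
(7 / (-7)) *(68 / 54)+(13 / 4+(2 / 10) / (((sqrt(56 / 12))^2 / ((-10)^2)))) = 4745 / 756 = 6.28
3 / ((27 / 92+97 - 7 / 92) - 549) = -69 / 10391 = -0.01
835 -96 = 739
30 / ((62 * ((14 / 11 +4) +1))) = 55 / 713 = 0.08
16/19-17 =-307/19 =-16.16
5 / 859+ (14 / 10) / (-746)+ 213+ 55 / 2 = 385295736 / 1602035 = 240.50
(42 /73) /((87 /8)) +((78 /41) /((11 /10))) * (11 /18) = 288986 /260391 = 1.11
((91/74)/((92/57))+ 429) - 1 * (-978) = 9584043/6808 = 1407.76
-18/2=-9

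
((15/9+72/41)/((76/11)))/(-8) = -4631/74784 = -0.06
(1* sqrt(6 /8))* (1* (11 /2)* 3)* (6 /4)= 99* sqrt(3) /8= 21.43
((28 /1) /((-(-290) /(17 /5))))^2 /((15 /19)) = 1076236 /7884375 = 0.14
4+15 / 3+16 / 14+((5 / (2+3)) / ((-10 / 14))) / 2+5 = 1011 / 70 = 14.44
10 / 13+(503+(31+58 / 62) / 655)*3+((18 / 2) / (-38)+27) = 3082783303 / 2006134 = 1536.68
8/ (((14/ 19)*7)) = 76/ 49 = 1.55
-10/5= -2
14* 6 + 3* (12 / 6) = 90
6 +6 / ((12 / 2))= 7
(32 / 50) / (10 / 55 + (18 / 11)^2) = 968 / 4325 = 0.22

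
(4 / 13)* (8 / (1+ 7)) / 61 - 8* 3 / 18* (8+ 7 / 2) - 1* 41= -134005 / 2379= -56.33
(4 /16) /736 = 1 /2944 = 0.00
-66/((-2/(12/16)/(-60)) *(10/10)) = -1485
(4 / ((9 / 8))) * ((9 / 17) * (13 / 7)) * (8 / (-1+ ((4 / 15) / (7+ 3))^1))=-249600 / 8687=-28.73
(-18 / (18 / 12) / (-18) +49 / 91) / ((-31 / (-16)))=0.62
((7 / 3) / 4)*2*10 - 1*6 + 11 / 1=50 / 3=16.67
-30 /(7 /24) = -720 /7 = -102.86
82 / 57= 1.44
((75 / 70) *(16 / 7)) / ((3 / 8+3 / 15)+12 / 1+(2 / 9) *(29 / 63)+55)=388800 / 10744447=0.04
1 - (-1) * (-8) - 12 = -19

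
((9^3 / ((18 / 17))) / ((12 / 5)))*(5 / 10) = 2295 / 16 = 143.44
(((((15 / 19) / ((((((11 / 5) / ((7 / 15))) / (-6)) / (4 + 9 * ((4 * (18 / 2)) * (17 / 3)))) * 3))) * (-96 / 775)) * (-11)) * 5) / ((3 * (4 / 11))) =-2266880 / 589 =-3848.69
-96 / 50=-48 / 25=-1.92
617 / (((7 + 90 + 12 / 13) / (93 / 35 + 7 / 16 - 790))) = -186031053 / 37520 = -4958.18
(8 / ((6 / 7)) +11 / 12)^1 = 41 / 4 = 10.25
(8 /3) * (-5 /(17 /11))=-440 /51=-8.63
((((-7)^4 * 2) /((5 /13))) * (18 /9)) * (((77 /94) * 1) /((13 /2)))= 739508 /235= 3146.84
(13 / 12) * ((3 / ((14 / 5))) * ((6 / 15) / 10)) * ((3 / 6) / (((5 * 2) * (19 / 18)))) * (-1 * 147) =-2457 / 7600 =-0.32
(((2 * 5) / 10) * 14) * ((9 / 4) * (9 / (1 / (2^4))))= 4536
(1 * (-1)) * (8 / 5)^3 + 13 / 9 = -2983 / 1125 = -2.65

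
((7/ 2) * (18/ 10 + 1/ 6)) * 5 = 413/ 12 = 34.42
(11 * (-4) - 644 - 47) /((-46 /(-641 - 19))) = -242550 /23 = -10545.65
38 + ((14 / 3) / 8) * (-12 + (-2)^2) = 100 / 3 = 33.33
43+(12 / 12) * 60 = 103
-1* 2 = -2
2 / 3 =0.67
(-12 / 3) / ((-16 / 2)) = 1 / 2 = 0.50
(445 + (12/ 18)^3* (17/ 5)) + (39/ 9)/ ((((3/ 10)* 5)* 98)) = 2950534/ 6615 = 446.04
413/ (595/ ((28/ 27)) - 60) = 1652/ 2055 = 0.80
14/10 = 7/5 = 1.40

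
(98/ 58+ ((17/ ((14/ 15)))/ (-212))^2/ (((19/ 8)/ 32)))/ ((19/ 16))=2170986736/ 1440963629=1.51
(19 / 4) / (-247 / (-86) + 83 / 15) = 12255 / 21686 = 0.57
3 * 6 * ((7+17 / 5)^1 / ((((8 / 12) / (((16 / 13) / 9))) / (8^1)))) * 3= 4608 / 5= 921.60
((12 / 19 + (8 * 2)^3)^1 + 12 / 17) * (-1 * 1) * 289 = -22498480 / 19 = -1184130.53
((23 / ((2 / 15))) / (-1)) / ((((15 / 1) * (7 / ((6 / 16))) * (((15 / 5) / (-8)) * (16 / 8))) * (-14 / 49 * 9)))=-23 / 72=-0.32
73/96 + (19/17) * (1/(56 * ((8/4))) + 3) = 47105/11424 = 4.12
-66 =-66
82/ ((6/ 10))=410/ 3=136.67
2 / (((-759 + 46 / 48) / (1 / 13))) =-48 / 236509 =-0.00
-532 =-532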